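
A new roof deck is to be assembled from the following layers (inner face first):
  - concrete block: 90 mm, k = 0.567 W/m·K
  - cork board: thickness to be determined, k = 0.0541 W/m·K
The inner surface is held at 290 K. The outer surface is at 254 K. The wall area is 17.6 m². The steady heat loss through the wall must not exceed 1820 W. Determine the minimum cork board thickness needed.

Treating each layer as a thermal resistance in series:
R_concrete block = L/(kA) = 0.09/(0.567×17.6) = 0.009019 K/W
Sum of the known resistances R_other = 0.009019 K/W
Required total resistance R_tot = ΔT/Q_allow = 36/1820 = 0.01978 K/W
R_cork board = R_tot − R_other = 0.01076 K/W
L = R·k·A = 0.01076×0.0541×17.6

L ≈ 10.2 mm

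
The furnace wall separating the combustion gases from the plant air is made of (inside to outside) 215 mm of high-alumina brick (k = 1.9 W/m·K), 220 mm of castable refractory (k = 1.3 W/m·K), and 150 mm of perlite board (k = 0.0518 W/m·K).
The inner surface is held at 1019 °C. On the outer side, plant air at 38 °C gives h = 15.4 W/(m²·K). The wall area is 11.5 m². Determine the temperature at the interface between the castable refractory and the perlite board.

Thermal resistances in series:
R_high-alumina brick = L/(kA) = 0.215/(1.9×11.5) = 0.00984 K/W
R_castable refractory = L/(kA) = 0.22/(1.3×11.5) = 0.01472 K/W
R_perlite board = L/(kA) = 0.15/(0.0518×11.5) = 0.2518 K/W
R_outer film = 1/(h_o·A) = 1/(15.4×11.5) = 0.005647 K/W
R_total = 0.282 K/W;  Q = ΔT/R_total = 981/0.282 = 3479 W
T_interface = T_inner − Q·ΣR(inner→interface) = 1019 − 3480×0.02456

T ≈ 934 °C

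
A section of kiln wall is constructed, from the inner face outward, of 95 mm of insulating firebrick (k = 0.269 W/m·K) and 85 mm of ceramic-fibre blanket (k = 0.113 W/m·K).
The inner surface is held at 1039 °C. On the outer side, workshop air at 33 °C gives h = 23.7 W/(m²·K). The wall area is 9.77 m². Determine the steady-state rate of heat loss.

Q ≈ 8560 W

Using the resistance-network approach (series):
R_insulating firebrick = L/(kA) = 0.095/(0.269×9.77) = 0.03615 K/W
R_ceramic-fibre blanket = L/(kA) = 0.085/(0.113×9.77) = 0.07699 K/W
R_outer film = 1/(h_o·A) = 1/(23.7×9.77) = 0.004319 K/W
R_total = 0.1175 K/W
Q = ΔT / R_total = 1006 / 0.1175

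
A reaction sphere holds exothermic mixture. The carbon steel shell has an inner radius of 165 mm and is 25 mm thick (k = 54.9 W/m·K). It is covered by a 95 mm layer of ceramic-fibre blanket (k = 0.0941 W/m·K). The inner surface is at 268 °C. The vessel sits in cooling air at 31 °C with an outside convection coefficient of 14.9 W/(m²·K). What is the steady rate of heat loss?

Q ≈ 153 W

Radial (spherical) resistances in series:
R_carbon steel shell = (1/0.165 − 1/0.19)/(4π×54.9) = 0.001156 K/W
R_ceramic-fibre blanket = (1/0.19 − 1/0.285)/(4π×0.0941) = 1.484 K/W
R_outer film = 1/(h·4πr_o²) = 1/(14.9×4π×0.285²) = 0.06575 K/W
R_total = 1.551 K/W
Q = ΔT/R_total = 237/1.551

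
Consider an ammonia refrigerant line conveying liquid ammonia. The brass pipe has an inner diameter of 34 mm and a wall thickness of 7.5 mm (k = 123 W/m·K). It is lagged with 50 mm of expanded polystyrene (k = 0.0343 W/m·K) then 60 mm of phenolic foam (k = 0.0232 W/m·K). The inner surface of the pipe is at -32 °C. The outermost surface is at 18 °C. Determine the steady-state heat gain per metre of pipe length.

For a radial system each layer contributes R = ln(r_out/r_in)/(2πkL); films add R = 1/(hA).
R_brass pipe wall = ln(24.5/17)/(2π×123×1) = 4.729×10^-4 K/W
R_expanded polystyrene = ln(74.5/24.5)/(2π×0.0343×1) = 5.16 K/W
R_phenolic foam = ln(134.5/74.5)/(2π×0.0232×1) = 4.053 K/W
R_total = 9.214 K/W
Q = ΔT/R_total = 50/9.214

q′ ≈ 5.43 W/m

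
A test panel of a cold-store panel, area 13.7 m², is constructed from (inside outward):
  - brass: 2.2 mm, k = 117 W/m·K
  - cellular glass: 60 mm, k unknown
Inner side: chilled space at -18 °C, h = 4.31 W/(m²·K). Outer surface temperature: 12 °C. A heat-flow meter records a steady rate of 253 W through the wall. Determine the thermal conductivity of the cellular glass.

k ≈ 0.0431 W/(m·K)

Treating each layer as a thermal resistance in series:
R_inner film = 1/(h_i·A) = 1/(4.31×13.7) = 0.01694 K/W
R_brass = L/(kA) = 0.0022/(117×13.7) = 1.373×10^-6 K/W
Sum of known resistances R_other = 0.01694 K/W
Total R = ΔT/Q = 30/253 = 0.1186 K/W
R_cellular glass = R_total − R_other = 0.1016 K/W
k = L/(R·A) = 0.06/(0.1016×13.7)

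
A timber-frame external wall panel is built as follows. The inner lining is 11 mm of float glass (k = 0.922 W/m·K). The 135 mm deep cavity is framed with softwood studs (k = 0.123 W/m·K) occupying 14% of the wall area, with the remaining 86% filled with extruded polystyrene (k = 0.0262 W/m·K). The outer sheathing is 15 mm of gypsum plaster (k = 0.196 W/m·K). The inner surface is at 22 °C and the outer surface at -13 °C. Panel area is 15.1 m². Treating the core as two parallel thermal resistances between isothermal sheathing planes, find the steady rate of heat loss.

Sheathing layers in series; stud and cavity paths in parallel between them.
R_inner = 0.011/(0.922×15.1) = 7.901×10^-4 K/W
R_stud  = 0.135/(0.123×0.14×15.1) = 0.5192 K/W
R_cav   = 0.135/(0.0262×0.86×15.1) = 0.3968 K/W
1/R_core = 1/R_stud + 1/R_cav → R_core = 0.2249 K/W
R_outer = 0.015/(0.196×15.1) = 0.005068 K/W
R_total = 0.2308 K/W
Q = ΔT/R_total = 35/0.2308

Q ≈ 152 W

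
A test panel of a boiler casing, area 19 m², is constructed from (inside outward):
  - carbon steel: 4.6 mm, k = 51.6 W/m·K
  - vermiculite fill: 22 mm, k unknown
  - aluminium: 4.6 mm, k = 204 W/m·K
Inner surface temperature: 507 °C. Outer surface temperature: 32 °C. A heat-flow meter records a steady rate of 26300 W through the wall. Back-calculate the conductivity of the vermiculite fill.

Series thermal resistances:
R_carbon steel = L/(kA) = 0.0046/(51.6×19) = 4.692×10^-6 K/W
R_aluminium = L/(kA) = 0.0046/(204×19) = 1.187×10^-6 K/W
Sum of known resistances R_other = 5.879×10^-6 K/W
Total R = ΔT/Q = 475/26300 = 0.01806 K/W
R_vermiculite fill = R_total − R_other = 0.01805 K/W
k = L/(R·A) = 0.022/(0.01805×19)

k ≈ 0.0641 W/(m·K)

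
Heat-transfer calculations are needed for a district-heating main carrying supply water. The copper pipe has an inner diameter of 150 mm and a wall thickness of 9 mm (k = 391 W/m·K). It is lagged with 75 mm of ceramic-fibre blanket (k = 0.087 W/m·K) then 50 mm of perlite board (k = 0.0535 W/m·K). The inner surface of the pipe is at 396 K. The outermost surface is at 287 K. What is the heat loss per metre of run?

q′ ≈ 55 W/m

Cylindrical conduction, so R = ln(r₂/r₁)/(2πkL) per layer, in series:
R_copper pipe wall = ln(84/75)/(2π×391×1) = 4.613×10^-5 K/W
R_ceramic-fibre blanket = ln(159/84)/(2π×0.087×1) = 1.167 K/W
R_perlite board = ln(209/159)/(2π×0.0535×1) = 0.8134 K/W
R_total = 1.981 K/W
Q = ΔT/R_total = 109/1.981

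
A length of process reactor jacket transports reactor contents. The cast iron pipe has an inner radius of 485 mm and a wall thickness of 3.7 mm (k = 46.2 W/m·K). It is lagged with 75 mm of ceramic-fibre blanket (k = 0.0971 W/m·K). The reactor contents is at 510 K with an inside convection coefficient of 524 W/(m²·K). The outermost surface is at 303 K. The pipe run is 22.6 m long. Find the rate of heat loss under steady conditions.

Radial resistances (cylindrical: R_cond = ln(r_o/r_i)/(2πkL), R_conv = 1/(h·2πrL)):
R_inner film = 1/(h_i·2πr₁L) = 1/(524×2π×0.485×22.6) = 2.771×10^-5 K/W
R_cast iron pipe wall = ln(488.7/485)/(2π×46.2×22.6) = 1.158×10^-6 K/W
R_ceramic-fibre blanket = ln(563.7/488.7)/(2π×0.0971×22.6) = 0.01035 K/W
R_total = 0.01038 K/W
Q = ΔT/R_total = 207/0.01038

Q ≈ 19900 W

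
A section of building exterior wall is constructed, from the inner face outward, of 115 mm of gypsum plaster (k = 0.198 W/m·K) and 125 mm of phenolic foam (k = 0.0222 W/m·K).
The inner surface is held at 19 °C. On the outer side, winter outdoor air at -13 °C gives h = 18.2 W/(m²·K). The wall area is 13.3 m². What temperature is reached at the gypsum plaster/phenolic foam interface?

T ≈ 16 °C

Treating each layer as a thermal resistance in series:
R_gypsum plaster = L/(kA) = 0.115/(0.198×13.3) = 0.04367 K/W
R_phenolic foam = L/(kA) = 0.125/(0.0222×13.3) = 0.4234 K/W
R_outer film = 1/(h_o·A) = 1/(18.2×13.3) = 0.004131 K/W
R_total = 0.4712 K/W;  Q = ΔT/R_total = 32/0.4712 = 67.92 W
T_interface = T_inner − Q·ΣR(inner→interface) = 19 − 67.9×0.04367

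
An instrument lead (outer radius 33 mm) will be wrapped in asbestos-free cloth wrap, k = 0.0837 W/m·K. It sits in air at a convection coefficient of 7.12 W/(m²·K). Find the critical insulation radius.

r_cr ≈ 11.8 mm

For a cylinder r_cr = k/h = 0.0837/7.12
r_cr = 11.8 mm; since the bare radius (33 mm) is above r_cr, any added insulation will reduce heat loss.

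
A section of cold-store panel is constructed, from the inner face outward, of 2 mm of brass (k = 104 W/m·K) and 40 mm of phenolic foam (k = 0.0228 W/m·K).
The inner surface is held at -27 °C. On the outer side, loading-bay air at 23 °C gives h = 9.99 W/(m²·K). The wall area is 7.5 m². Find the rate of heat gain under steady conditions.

Series thermal resistances:
R_brass = L/(kA) = 0.002/(104×7.5) = 2.564×10^-6 K/W
R_phenolic foam = L/(kA) = 0.04/(0.0228×7.5) = 0.2339 K/W
R_outer film = 1/(h_o·A) = 1/(9.99×7.5) = 0.01335 K/W
R_total = 0.2473 K/W
Q = ΔT / R_total = 50 / 0.2473

Q ≈ 202 W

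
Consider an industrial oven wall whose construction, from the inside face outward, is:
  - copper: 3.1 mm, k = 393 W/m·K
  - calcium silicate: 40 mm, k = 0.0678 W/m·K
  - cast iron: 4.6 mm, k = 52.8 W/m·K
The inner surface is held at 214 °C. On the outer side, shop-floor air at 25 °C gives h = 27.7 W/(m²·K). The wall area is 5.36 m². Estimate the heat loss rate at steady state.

Series thermal resistances:
R_copper = L/(kA) = 0.0031/(393×5.36) = 1.472×10^-6 K/W
R_calcium silicate = L/(kA) = 0.04/(0.0678×5.36) = 0.1101 K/W
R_cast iron = L/(kA) = 0.0046/(52.8×5.36) = 1.625×10^-5 K/W
R_outer film = 1/(h_o·A) = 1/(27.7×5.36) = 0.006735 K/W
R_total = 0.1168 K/W
Q = ΔT / R_total = 189 / 0.1168

Q ≈ 1620 W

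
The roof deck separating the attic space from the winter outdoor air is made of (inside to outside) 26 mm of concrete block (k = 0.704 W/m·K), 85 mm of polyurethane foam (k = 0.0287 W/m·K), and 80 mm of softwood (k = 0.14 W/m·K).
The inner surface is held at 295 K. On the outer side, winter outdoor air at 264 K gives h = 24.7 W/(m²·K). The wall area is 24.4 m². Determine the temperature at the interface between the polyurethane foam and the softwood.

Treating each layer as a thermal resistance in series:
R_concrete block = L/(kA) = 0.026/(0.704×24.4) = 0.001514 K/W
R_polyurethane foam = L/(kA) = 0.085/(0.0287×24.4) = 0.1214 K/W
R_softwood = L/(kA) = 0.08/(0.14×24.4) = 0.02342 K/W
R_outer film = 1/(h_o·A) = 1/(24.7×24.4) = 0.001659 K/W
R_total = 0.148 K/W;  Q = ΔT/R_total = 31/0.148 = 209.5 W
T_interface = T_inner − Q·ΣR(inner→interface) = 295 − 209×0.1229

T ≈ 269 K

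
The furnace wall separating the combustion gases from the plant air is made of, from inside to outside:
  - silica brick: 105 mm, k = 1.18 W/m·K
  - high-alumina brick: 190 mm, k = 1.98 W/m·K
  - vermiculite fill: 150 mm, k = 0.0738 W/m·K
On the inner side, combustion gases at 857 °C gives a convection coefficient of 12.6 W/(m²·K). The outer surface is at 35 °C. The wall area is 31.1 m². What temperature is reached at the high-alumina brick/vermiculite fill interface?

T ≈ 762 °C

Model the wall as resistances in series:
R_inner film = 1/(h_i·A) = 1/(12.6×31.1) = 0.002552 K/W
R_silica brick = L/(kA) = 0.105/(1.18×31.1) = 0.002861 K/W
R_high-alumina brick = L/(kA) = 0.19/(1.98×31.1) = 0.003086 K/W
R_vermiculite fill = L/(kA) = 0.15/(0.0738×31.1) = 0.06535 K/W
R_total = 0.07385 K/W;  Q = ΔT/R_total = 822/0.07385 = 11130 W
T_interface = T_inner − Q·ΣR(inner→interface) = 857 − 11100×0.008499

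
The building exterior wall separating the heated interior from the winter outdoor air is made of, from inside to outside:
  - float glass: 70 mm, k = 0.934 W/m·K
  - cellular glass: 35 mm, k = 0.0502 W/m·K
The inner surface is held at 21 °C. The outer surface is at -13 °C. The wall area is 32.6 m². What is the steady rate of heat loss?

Using the resistance-network approach (series):
R_float glass = L/(kA) = 0.07/(0.934×32.6) = 0.002299 K/W
R_cellular glass = L/(kA) = 0.035/(0.0502×32.6) = 0.02139 K/W
R_total = 0.02369 K/W
Q = ΔT / R_total = 34 / 0.02369

Q ≈ 1440 W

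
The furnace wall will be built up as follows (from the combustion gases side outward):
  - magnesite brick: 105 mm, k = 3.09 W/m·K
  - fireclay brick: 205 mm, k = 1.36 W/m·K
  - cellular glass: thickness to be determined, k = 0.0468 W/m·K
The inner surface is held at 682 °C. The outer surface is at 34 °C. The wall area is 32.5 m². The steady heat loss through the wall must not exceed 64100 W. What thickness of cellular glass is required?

L ≈ 6.73 mm

Thermal resistances in series:
R_magnesite brick = L/(kA) = 0.105/(3.09×32.5) = 0.001046 K/W
R_fireclay brick = L/(kA) = 0.205/(1.36×32.5) = 0.004638 K/W
Sum of the known resistances R_other = 0.005684 K/W
Required total resistance R_tot = ΔT/Q_allow = 648/64100 = 0.01011 K/W
R_cellular glass = R_tot − R_other = 0.004426 K/W
L = R·k·A = 0.004426×0.0468×32.5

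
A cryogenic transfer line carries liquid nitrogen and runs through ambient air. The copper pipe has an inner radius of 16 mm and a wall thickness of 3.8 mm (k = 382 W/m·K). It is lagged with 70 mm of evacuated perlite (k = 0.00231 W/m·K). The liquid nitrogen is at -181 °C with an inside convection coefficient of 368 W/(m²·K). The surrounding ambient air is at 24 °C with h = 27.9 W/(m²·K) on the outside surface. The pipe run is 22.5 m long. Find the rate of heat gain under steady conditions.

Q ≈ 44.2 W

For a radial system each layer contributes R = ln(r_out/r_in)/(2πkL); films add R = 1/(hA).
R_inner film = 1/(h_i·2πr₁L) = 1/(368×2π×0.016×22.5) = 0.001201 K/W
R_copper pipe wall = ln(19.8/16)/(2π×382×22.5) = 3.946×10^-6 K/W
R_evacuated perlite = ln(89.8/19.8)/(2π×0.00231×22.5) = 4.63 K/W
R_outer film = 1/(h_o·2πr_oL) = 1/(27.9×2π×0.0898×22.5) = 0.002823 K/W
R_total = 4.634 K/W
Q = ΔT/R_total = 205/4.634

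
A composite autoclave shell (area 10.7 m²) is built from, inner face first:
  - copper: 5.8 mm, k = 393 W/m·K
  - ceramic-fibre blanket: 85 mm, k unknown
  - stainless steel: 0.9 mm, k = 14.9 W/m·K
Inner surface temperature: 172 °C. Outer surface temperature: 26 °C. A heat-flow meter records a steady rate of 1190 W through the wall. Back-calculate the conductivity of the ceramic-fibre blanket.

Model the wall as resistances in series:
R_copper = L/(kA) = 0.0058/(393×10.7) = 1.379×10^-6 K/W
R_stainless steel = L/(kA) = 0.0009/(14.9×10.7) = 5.645×10^-6 K/W
Sum of known resistances R_other = 7.024×10^-6 K/W
Total R = ΔT/Q = 146/1190 = 0.1227 K/W
R_ceramic-fibre blanket = R_total − R_other = 0.1227 K/W
k = L/(R·A) = 0.085/(0.1227×10.7)

k ≈ 0.0648 W/(m·K)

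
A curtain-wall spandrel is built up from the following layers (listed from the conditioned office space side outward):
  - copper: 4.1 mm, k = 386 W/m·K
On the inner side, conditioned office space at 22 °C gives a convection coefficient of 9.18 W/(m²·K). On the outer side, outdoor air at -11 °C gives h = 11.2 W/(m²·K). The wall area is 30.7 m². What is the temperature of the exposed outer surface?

Series thermal resistances:
R_inner film = 1/(h_i·A) = 1/(9.18×30.7) = 0.003548 K/W
R_copper = L/(kA) = 0.0041/(386×30.7) = 3.46×10^-7 K/W
R_outer film = 1/(h_o·A) = 1/(11.2×30.7) = 0.002908 K/W
R_total = 0.006457 K/W;  Q = ΔT/R_total = 33/0.006457 = 5111 W
T_interface = T_inner − Q·ΣR(inner→interface) = 22 − 5110×0.003549

T ≈ 3.86 °C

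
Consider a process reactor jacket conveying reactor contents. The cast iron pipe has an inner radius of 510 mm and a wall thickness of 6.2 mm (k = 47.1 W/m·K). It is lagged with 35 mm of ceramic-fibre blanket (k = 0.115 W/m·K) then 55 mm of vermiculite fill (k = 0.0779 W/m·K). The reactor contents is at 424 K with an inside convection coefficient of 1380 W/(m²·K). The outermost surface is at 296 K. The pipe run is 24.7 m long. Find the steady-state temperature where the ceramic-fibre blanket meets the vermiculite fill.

Per-layer cylindrical resistances, series-summed:
R_inner film = 1/(h_i·2πr₁L) = 1/(1380×2π×0.51×24.7) = 9.155×10^-6 K/W
R_cast iron pipe wall = ln(516.2/510)/(2π×47.1×24.7) = 1.653×10^-6 K/W
R_ceramic-fibre blanket = ln(551.2/516.2)/(2π×0.115×24.7) = 0.003676 K/W
R_vermiculite fill = ln(606.2/551.2)/(2π×0.0779×24.7) = 0.007867 K/W
R_total = 0.01155 K/W
Q = ΔT/R_total = 128/0.01155
Q = 11100 W
T_interface = T_inner − Q·ΣR(inner→interface) = 424 − 11100×0.003687

T ≈ 383 K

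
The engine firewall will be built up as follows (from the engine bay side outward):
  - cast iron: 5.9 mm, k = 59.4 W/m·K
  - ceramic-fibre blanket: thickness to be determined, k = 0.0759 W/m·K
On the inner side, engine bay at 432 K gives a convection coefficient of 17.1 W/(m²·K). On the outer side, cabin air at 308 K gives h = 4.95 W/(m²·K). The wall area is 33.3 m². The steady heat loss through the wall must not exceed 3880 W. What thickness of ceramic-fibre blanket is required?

L ≈ 61 mm

Model the wall as resistances in series:
R_inner film = 1/(h_i·A) = 1/(17.1×33.3) = 0.001756 K/W
R_cast iron = L/(kA) = 0.0059/(59.4×33.3) = 2.983×10^-6 K/W
R_outer film = 1/(h_o·A) = 1/(4.95×33.3) = 0.006067 K/W
Sum of the known resistances R_other = 0.007826 K/W
Required total resistance R_tot = ΔT/Q_allow = 124/3880 = 0.03196 K/W
R_ceramic-fibre blanket = R_tot − R_other = 0.02413 K/W
L = R·k·A = 0.02413×0.0759×33.3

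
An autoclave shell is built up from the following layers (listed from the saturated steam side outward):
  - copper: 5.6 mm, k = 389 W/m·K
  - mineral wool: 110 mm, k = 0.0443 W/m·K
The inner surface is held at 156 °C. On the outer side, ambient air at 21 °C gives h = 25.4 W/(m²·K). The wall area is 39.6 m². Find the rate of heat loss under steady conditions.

Thermal resistances in series:
R_copper = L/(kA) = 0.0056/(389×39.6) = 3.635×10^-7 K/W
R_mineral wool = L/(kA) = 0.11/(0.0443×39.6) = 0.0627 K/W
R_outer film = 1/(h_o·A) = 1/(25.4×39.6) = 9.942×10^-4 K/W
R_total = 0.0637 K/W
Q = ΔT / R_total = 135 / 0.0637

Q ≈ 2120 W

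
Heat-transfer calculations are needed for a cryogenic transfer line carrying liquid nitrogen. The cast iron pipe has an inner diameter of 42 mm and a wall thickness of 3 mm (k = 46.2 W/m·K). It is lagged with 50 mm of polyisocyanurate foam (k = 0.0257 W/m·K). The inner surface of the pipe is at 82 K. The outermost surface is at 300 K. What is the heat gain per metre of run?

q′ ≈ 31.3 W/m

For a radial system each layer contributes R = ln(r_out/r_in)/(2πkL); films add R = 1/(hA).
R_cast iron pipe wall = ln(24/21)/(2π×46.2×1) = 4.6×10^-4 K/W
R_polyisocyanurate foam = ln(74/24)/(2π×0.0257×1) = 6.973 K/W
R_total = 6.974 K/W
Q = ΔT/R_total = 218/6.974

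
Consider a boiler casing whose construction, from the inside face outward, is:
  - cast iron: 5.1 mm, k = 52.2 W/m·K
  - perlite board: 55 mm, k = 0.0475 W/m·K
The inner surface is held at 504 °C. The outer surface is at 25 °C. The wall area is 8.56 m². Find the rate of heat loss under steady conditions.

Q ≈ 3540 W

Thermal resistances in series:
R_cast iron = L/(kA) = 0.0051/(52.2×8.56) = 1.141×10^-5 K/W
R_perlite board = L/(kA) = 0.055/(0.0475×8.56) = 0.1353 K/W
R_total = 0.1353 K/W
Q = ΔT / R_total = 479 / 0.1353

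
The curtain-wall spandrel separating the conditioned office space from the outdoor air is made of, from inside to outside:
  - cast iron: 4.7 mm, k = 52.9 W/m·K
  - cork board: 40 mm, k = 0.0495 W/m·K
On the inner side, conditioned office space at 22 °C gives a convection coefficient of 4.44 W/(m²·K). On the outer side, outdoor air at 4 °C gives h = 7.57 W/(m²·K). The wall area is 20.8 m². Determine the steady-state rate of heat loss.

Treating each layer as a thermal resistance in series:
R_inner film = 1/(h_i·A) = 1/(4.44×20.8) = 0.01083 K/W
R_cast iron = L/(kA) = 0.0047/(52.9×20.8) = 4.271×10^-6 K/W
R_cork board = L/(kA) = 0.04/(0.0495×20.8) = 0.03885 K/W
R_outer film = 1/(h_o·A) = 1/(7.57×20.8) = 0.006351 K/W
R_total = 0.05603 K/W
Q = ΔT / R_total = 18 / 0.05603

Q ≈ 321 W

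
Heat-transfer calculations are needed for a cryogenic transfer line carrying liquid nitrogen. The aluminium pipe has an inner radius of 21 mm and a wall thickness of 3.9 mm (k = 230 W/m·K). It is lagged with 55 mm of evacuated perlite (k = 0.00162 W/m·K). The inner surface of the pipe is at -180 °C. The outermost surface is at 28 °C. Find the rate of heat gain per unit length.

q′ ≈ 1.82 W/m

Per-layer cylindrical resistances, series-summed:
R_aluminium pipe wall = ln(24.9/21)/(2π×230×1) = 1.179×10^-4 K/W
R_evacuated perlite = ln(79.9/24.9)/(2π×0.00162×1) = 114.5 K/W
R_total = 114.5 K/W
Q = ΔT/R_total = 208/114.5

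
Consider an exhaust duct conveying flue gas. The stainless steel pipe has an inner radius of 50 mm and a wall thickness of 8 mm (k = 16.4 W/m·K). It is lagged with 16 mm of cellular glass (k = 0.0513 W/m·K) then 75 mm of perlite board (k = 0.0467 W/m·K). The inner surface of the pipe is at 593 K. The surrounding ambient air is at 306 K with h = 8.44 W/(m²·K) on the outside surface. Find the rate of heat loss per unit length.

Radial resistances (cylindrical: R_cond = ln(r_o/r_i)/(2πkL), R_conv = 1/(h·2πrL)):
R_stainless steel pipe wall = ln(58/50)/(2π×16.4×1) = 0.00144 K/W
R_cellular glass = ln(74/58)/(2π×0.0513×1) = 0.7558 K/W
R_perlite board = ln(149/74)/(2π×0.0467×1) = 2.385 K/W
R_outer film = 1/(h_o·2πr_oL) = 1/(8.44×2π×0.149×1) = 0.1266 K/W
R_total = 3.269 K/W
Q = ΔT/R_total = 287/3.269

q′ ≈ 87.8 W/m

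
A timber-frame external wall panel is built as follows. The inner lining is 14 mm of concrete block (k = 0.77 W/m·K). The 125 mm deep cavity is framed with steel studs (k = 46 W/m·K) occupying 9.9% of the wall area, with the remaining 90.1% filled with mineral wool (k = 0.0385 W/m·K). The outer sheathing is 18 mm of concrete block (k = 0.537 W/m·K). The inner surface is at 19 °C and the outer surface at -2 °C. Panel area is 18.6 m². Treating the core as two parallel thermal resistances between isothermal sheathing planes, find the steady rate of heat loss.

Q ≈ 4950 W

Sheathing layers in series; stud and cavity paths in parallel between them.
R_inner = 0.014/(0.77×18.6) = 9.775×10^-4 K/W
R_stud  = 0.125/(46×0.099×18.6) = 0.001476 K/W
R_cav   = 0.125/(0.0385×0.901×18.6) = 0.1937 K/W
1/R_core = 1/R_stud + 1/R_cav → R_core = 0.001465 K/W
R_outer = 0.018/(0.537×18.6) = 0.001802 K/W
R_total = 0.004244 K/W
Q = ΔT/R_total = 21/0.004244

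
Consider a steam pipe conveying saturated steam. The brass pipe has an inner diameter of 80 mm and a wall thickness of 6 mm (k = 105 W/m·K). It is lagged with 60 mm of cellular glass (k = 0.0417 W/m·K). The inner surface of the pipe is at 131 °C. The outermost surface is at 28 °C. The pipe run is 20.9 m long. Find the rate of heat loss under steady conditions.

Q ≈ 676 W

For a radial system each layer contributes R = ln(r_out/r_in)/(2πkL); films add R = 1/(hA).
R_brass pipe wall = ln(46/40)/(2π×105×20.9) = 1.014×10^-5 K/W
R_cellular glass = ln(106/46)/(2π×0.0417×20.9) = 0.1524 K/W
R_total = 0.1525 K/W
Q = ΔT/R_total = 103/0.1525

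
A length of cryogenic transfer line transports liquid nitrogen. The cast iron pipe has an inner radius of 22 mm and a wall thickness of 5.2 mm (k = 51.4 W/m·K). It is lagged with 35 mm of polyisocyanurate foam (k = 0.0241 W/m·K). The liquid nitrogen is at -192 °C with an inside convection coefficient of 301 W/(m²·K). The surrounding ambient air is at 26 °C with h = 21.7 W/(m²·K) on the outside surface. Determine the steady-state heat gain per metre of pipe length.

q′ ≈ 38.9 W/m

Radial resistances (cylindrical: R_cond = ln(r_o/r_i)/(2πkL), R_conv = 1/(h·2πrL)):
R_inner film = 1/(h_i·2πr₁L) = 1/(301×2π×0.022×1) = 0.02403 K/W
R_cast iron pipe wall = ln(27.2/22)/(2π×51.4×1) = 6.57×10^-4 K/W
R_polyisocyanurate foam = ln(62.2/27.2)/(2π×0.0241×1) = 5.462 K/W
R_outer film = 1/(h_o·2πr_oL) = 1/(21.7×2π×0.0622×1) = 0.1179 K/W
R_total = 5.605 K/W
Q = ΔT/R_total = 218/5.605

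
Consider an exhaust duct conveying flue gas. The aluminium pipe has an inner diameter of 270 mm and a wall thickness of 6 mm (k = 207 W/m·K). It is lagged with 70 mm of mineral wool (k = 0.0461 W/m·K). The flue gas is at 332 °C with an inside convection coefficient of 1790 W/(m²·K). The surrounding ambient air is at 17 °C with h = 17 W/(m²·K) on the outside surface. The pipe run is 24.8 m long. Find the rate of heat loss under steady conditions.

Radial resistances (cylindrical: R_cond = ln(r_o/r_i)/(2πkL), R_conv = 1/(h·2πrL)):
R_inner film = 1/(h_i·2πr₁L) = 1/(1790×2π×0.135×24.8) = 2.656×10^-5 K/W
R_aluminium pipe wall = ln(141/135)/(2π×207×24.8) = 1.348×10^-6 K/W
R_mineral wool = ln(211/141)/(2π×0.0461×24.8) = 0.05611 K/W
R_outer film = 1/(h_o·2πr_oL) = 1/(17×2π×0.211×24.8) = 0.001789 K/W
R_total = 0.05793 K/W
Q = ΔT/R_total = 315/0.05793

Q ≈ 5440 W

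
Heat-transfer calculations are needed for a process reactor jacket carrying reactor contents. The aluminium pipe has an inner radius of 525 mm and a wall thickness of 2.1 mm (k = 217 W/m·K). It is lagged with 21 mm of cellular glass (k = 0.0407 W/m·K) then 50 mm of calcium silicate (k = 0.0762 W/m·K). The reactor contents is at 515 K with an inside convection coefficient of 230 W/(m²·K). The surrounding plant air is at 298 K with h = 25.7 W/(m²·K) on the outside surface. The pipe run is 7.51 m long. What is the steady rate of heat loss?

For a radial system each layer contributes R = ln(r_out/r_in)/(2πkL); films add R = 1/(hA).
R_inner film = 1/(h_i·2πr₁L) = 1/(230×2π×0.525×7.51) = 1.755×10^-4 K/W
R_aluminium pipe wall = ln(527.1/525)/(2π×217×7.51) = 3.899×10^-7 K/W
R_cellular glass = ln(548.1/527.1)/(2π×0.0407×7.51) = 0.02034 K/W
R_calcium silicate = ln(598.1/548.1)/(2π×0.0762×7.51) = 0.02428 K/W
R_outer film = 1/(h_o·2πr_oL) = 1/(25.7×2π×0.5981×7.51) = 0.001379 K/W
R_total = 0.04618 K/W
Q = ΔT/R_total = 217/0.04618

Q ≈ 4700 W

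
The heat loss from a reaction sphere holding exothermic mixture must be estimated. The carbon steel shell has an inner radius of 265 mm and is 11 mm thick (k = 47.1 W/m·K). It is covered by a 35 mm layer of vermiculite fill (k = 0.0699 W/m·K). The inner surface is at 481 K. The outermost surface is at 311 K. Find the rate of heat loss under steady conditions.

For a spherical shell R = (1/r₁ − 1/r₂)/(4πk); film R = 1/(h·4πr²). In series:
R_carbon steel shell = (1/0.265 − 1/0.276)/(4π×47.1) = 2.541×10^-4 K/W
R_vermiculite fill = (1/0.276 − 1/0.311)/(4π×0.0699) = 0.4642 K/W
R_total = 0.4645 K/W
Q = ΔT/R_total = 170/0.4645

Q ≈ 366 W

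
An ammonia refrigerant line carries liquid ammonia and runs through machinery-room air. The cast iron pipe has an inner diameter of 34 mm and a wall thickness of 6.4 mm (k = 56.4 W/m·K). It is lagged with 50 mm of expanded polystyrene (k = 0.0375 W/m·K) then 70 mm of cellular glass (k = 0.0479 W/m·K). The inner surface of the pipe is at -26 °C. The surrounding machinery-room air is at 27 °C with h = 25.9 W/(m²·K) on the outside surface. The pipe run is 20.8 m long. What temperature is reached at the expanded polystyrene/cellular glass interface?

Radial resistances (cylindrical: R_cond = ln(r_o/r_i)/(2πkL), R_conv = 1/(h·2πrL)):
R_cast iron pipe wall = ln(23.4/17)/(2π×56.4×20.8) = 4.335×10^-5 K/W
R_expanded polystyrene = ln(73.4/23.4)/(2π×0.0375×20.8) = 0.2333 K/W
R_cellular glass = ln(143.4/73.4)/(2π×0.0479×20.8) = 0.107 K/W
R_outer film = 1/(h_o·2πr_oL) = 1/(25.9×2π×0.1434×20.8) = 0.00206 K/W
R_total = 0.3423 K/W
Q = ΔT/R_total = 53/0.3423
Q = 155 W
T_interface = T_inner + Q·ΣR(inner→interface) = -26 + 155×0.2333

T ≈ 10.1 °C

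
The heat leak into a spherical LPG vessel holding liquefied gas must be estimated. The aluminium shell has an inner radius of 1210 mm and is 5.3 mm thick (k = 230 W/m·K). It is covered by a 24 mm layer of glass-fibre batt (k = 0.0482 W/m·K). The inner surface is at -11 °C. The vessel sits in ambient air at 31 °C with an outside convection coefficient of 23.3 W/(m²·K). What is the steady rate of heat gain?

Each spherical layer contributes R = (1/r_i − 1/r_o)/(4πk):
R_aluminium shell = (1/1.21 − 1/1.2153)/(4π×230) = 1.247×10^-6 K/W
R_glass-fibre batt = (1/1.2153 − 1/1.2393)/(4π×0.0482) = 0.02631 K/W
R_outer film = 1/(h·4πr_o²) = 1/(23.3×4π×1.2393²) = 0.002224 K/W
R_total = 0.02853 K/W
Q = ΔT/R_total = 42/0.02853

Q ≈ 1470 W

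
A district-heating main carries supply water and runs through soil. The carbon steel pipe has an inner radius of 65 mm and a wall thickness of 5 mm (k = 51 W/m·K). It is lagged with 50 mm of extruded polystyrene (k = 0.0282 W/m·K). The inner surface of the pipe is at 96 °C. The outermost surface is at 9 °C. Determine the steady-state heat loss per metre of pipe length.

q′ ≈ 28.6 W/m

Treating each annulus and film as a series resistance:
R_carbon steel pipe wall = ln(70/65)/(2π×51×1) = 2.313×10^-4 K/W
R_extruded polystyrene = ln(120/70)/(2π×0.0282×1) = 3.042 K/W
R_total = 3.042 K/W
Q = ΔT/R_total = 87/3.042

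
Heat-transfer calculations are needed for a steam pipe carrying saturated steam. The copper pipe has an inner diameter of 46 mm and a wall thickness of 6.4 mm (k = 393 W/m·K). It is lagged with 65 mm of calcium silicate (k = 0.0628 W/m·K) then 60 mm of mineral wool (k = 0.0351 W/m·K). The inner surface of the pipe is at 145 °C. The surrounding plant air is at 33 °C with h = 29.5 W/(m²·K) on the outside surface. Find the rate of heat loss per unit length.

Radial resistances (cylindrical: R_cond = ln(r_o/r_i)/(2πkL), R_conv = 1/(h·2πrL)):
R_copper pipe wall = ln(29.4/23)/(2π×393×1) = 9.942×10^-5 K/W
R_calcium silicate = ln(94.4/29.4)/(2π×0.0628×1) = 2.956 K/W
R_mineral wool = ln(154.4/94.4)/(2π×0.0351×1) = 2.231 K/W
R_outer film = 1/(h_o·2πr_oL) = 1/(29.5×2π×0.1544×1) = 0.03494 K/W
R_total = 5.222 K/W
Q = ΔT/R_total = 112/5.222

q′ ≈ 21.4 W/m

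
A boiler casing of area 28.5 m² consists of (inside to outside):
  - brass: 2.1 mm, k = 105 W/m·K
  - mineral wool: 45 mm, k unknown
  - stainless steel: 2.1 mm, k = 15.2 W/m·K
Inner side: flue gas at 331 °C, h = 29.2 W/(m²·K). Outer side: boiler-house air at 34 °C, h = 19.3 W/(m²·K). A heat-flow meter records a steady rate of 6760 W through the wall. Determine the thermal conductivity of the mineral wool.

k ≈ 0.0386 W/(m·K)

Treating each layer as a thermal resistance in series:
R_inner film = 1/(h_i·A) = 1/(29.2×28.5) = 0.001202 K/W
R_brass = L/(kA) = 0.0021/(105×28.5) = 7.018×10^-7 K/W
R_stainless steel = L/(kA) = 0.0021/(15.2×28.5) = 4.848×10^-6 K/W
R_outer film = 1/(h_o·A) = 1/(19.3×28.5) = 0.001818 K/W
Sum of known resistances R_other = 0.003025 K/W
Total R = ΔT/Q = 297/6760 = 0.04393 K/W
R_mineral wool = R_total − R_other = 0.04091 K/W
k = L/(R·A) = 0.045/(0.04091×28.5)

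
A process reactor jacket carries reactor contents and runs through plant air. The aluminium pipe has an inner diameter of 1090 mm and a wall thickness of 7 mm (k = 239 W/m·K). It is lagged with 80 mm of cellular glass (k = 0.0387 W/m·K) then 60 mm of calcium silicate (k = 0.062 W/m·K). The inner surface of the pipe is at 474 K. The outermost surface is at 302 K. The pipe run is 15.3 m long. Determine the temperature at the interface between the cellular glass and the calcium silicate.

Per-layer cylindrical resistances, series-summed:
R_aluminium pipe wall = ln(552/545)/(2π×239×15.3) = 5.555×10^-7 K/W
R_cellular glass = ln(632/552)/(2π×0.0387×15.3) = 0.03638 K/W
R_calcium silicate = ln(692/632)/(2π×0.062×15.3) = 0.01522 K/W
R_total = 0.0516 K/W
Q = ΔT/R_total = 172/0.0516
Q = 3330 W
T_interface = T_inner − Q·ΣR(inner→interface) = 474 − 3330×0.03638

T ≈ 353 K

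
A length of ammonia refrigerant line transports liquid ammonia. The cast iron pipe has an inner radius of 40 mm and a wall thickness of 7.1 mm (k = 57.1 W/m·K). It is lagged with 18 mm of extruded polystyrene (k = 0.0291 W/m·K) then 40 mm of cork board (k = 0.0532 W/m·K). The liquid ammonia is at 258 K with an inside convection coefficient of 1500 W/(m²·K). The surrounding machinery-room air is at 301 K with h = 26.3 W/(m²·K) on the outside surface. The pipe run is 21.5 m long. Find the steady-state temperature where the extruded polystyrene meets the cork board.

Cylindrical conduction, so R = ln(r₂/r₁)/(2πkL) per layer, in series:
R_inner film = 1/(h_i·2πr₁L) = 1/(1500×2π×0.04×21.5) = 1.234×10^-4 K/W
R_cast iron pipe wall = ln(47.1/40)/(2π×57.1×21.5) = 2.118×10^-5 K/W
R_extruded polystyrene = ln(65.1/47.1)/(2π×0.0291×21.5) = 0.08233 K/W
R_cork board = ln(105.1/65.1)/(2π×0.0532×21.5) = 0.06665 K/W
R_outer film = 1/(h_o·2πr_oL) = 1/(26.3×2π×0.1051×21.5) = 0.002678 K/W
R_total = 0.1518 K/W
Q = ΔT/R_total = 43/0.1518
Q = 283 W
T_interface = T_inner + Q·ΣR(inner→interface) = 258 + 283×0.08248

T ≈ 281 K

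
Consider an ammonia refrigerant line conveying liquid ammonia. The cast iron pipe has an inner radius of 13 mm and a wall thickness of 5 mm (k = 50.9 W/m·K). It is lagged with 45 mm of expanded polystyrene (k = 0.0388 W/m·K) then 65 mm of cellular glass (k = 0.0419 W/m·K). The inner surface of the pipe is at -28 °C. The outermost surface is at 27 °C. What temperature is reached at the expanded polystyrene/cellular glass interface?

Treating each annulus and film as a series resistance:
R_cast iron pipe wall = ln(18/13)/(2π×50.9×1) = 0.001018 K/W
R_expanded polystyrene = ln(63/18)/(2π×0.0388×1) = 5.139 K/W
R_cellular glass = ln(128/63)/(2π×0.0419×1) = 2.693 K/W
R_total = 7.832 K/W
Q = ΔT/R_total = 55/7.832
Q = 7.02 W/m
T_interface = T_inner + Q·ΣR(inner→interface) = -28 + 7.02×5.14

T ≈ 8.09 °C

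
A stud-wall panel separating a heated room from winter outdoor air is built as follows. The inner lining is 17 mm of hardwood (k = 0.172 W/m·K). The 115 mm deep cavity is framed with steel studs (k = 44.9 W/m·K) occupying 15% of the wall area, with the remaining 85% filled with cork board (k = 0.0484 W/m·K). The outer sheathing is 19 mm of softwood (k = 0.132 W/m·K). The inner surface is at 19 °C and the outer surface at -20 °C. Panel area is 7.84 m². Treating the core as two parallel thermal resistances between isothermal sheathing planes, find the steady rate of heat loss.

Q ≈ 1180 W

Sheathing layers in series; stud and cavity paths in parallel between them.
R_inner = 0.017/(0.172×7.84) = 0.01261 K/W
R_stud  = 0.115/(44.9×0.15×7.84) = 0.002178 K/W
R_cav   = 0.115/(0.0484×0.85×7.84) = 0.3565 K/W
1/R_core = 1/R_stud + 1/R_cav → R_core = 0.002165 K/W
R_outer = 0.019/(0.132×7.84) = 0.01836 K/W
R_total = 0.03313 K/W
Q = ΔT/R_total = 39/0.03313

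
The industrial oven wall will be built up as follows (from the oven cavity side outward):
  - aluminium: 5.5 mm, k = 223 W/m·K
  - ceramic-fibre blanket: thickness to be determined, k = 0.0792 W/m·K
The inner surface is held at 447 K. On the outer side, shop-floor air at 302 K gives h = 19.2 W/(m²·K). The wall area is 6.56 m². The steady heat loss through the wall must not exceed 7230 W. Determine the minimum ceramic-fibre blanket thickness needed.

Using the resistance-network approach (series):
R_aluminium = L/(kA) = 0.0055/(223×6.56) = 3.76×10^-6 K/W
R_outer film = 1/(h_o·A) = 1/(19.2×6.56) = 0.00794 K/W
Sum of the known resistances R_other = 0.007943 K/W
Required total resistance R_tot = ΔT/Q_allow = 145/7230 = 0.02006 K/W
R_ceramic-fibre blanket = R_tot − R_other = 0.01211 K/W
L = R·k·A = 0.01211×0.0792×6.56

L ≈ 6.29 mm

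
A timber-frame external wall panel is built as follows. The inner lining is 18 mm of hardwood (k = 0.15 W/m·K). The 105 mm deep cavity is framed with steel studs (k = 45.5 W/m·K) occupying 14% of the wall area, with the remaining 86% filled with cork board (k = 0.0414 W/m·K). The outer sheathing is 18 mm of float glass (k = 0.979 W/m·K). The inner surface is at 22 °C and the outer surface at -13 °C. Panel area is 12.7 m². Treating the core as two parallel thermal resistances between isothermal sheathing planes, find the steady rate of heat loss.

Q ≈ 2870 W

Sheathing layers in series; stud and cavity paths in parallel between them.
R_inner = 0.018/(0.15×12.7) = 0.009449 K/W
R_stud  = 0.105/(45.5×0.14×12.7) = 0.001298 K/W
R_cav   = 0.105/(0.0414×0.86×12.7) = 0.2322 K/W
1/R_core = 1/R_stud + 1/R_cav → R_core = 0.001291 K/W
R_outer = 0.018/(0.979×12.7) = 0.001448 K/W
R_total = 0.01219 K/W
Q = ΔT/R_total = 35/0.01219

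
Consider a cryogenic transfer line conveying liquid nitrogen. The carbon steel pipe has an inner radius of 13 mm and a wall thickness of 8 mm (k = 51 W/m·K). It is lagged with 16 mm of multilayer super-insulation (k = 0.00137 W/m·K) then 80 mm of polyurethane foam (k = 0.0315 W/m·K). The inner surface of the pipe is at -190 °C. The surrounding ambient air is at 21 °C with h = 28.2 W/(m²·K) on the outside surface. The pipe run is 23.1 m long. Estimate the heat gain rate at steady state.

Per-layer cylindrical resistances, series-summed:
R_carbon steel pipe wall = ln(21/13)/(2π×51×23.1) = 6.479×10^-5 K/W
R_multilayer super-insulation = ln(37/21)/(2π×0.00137×23.1) = 2.848 K/W
R_polyurethane foam = ln(117/37)/(2π×0.0315×23.1) = 0.2518 K/W
R_outer film = 1/(h_o·2πr_oL) = 1/(28.2×2π×0.117×23.1) = 0.002088 K/W
R_total = 3.102 K/W
Q = ΔT/R_total = 211/3.102

Q ≈ 68 W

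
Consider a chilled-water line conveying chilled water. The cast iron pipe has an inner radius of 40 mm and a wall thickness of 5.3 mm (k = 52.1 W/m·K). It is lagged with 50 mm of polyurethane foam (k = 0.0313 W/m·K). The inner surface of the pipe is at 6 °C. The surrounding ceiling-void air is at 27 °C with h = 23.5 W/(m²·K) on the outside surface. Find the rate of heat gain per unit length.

Radial resistances (cylindrical: R_cond = ln(r_o/r_i)/(2πkL), R_conv = 1/(h·2πrL)):
R_cast iron pipe wall = ln(45.3/40)/(2π×52.1×1) = 3.801×10^-4 K/W
R_polyurethane foam = ln(95.3/45.3)/(2π×0.0313×1) = 3.782 K/W
R_outer film = 1/(h_o·2πr_oL) = 1/(23.5×2π×0.0953×1) = 0.07107 K/W
R_total = 3.853 K/W
Q = ΔT/R_total = 21/3.853

q′ ≈ 5.45 W/m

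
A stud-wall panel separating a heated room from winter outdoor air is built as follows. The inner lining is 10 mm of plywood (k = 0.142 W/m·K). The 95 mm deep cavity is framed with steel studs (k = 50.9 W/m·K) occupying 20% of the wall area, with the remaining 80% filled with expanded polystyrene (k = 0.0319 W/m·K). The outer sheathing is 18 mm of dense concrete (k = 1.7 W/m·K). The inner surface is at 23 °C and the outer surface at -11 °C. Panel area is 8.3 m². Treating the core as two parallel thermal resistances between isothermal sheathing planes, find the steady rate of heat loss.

Q ≈ 3120 W

Sheathing layers in series; stud and cavity paths in parallel between them.
R_inner = 0.01/(0.142×8.3) = 0.008485 K/W
R_stud  = 0.095/(50.9×0.2×8.3) = 0.001124 K/W
R_cav   = 0.095/(0.0319×0.8×8.3) = 0.4485 K/W
1/R_core = 1/R_stud + 1/R_cav → R_core = 0.001122 K/W
R_outer = 0.018/(1.7×8.3) = 0.001276 K/W
R_total = 0.01088 K/W
Q = ΔT/R_total = 34/0.01088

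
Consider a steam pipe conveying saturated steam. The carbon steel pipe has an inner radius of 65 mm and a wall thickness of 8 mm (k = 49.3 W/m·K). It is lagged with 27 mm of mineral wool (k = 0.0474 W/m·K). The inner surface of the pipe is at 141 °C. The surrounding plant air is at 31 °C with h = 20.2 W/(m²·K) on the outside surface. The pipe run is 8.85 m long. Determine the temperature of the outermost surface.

T ≈ 38.6 °C

Treating each annulus and film as a series resistance:
R_carbon steel pipe wall = ln(73/65)/(2π×49.3×8.85) = 4.234×10^-5 K/W
R_mineral wool = ln(100/73)/(2π×0.0474×8.85) = 0.1194 K/W
R_outer film = 1/(h_o·2πr_oL) = 1/(20.2×2π×0.1×8.85) = 0.008903 K/W
R_total = 0.1283 K/W
Q = ΔT/R_total = 110/0.1283
Q = 857 W
T_interface = T_inner − Q·ΣR(inner→interface) = 141 − 857×0.1194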